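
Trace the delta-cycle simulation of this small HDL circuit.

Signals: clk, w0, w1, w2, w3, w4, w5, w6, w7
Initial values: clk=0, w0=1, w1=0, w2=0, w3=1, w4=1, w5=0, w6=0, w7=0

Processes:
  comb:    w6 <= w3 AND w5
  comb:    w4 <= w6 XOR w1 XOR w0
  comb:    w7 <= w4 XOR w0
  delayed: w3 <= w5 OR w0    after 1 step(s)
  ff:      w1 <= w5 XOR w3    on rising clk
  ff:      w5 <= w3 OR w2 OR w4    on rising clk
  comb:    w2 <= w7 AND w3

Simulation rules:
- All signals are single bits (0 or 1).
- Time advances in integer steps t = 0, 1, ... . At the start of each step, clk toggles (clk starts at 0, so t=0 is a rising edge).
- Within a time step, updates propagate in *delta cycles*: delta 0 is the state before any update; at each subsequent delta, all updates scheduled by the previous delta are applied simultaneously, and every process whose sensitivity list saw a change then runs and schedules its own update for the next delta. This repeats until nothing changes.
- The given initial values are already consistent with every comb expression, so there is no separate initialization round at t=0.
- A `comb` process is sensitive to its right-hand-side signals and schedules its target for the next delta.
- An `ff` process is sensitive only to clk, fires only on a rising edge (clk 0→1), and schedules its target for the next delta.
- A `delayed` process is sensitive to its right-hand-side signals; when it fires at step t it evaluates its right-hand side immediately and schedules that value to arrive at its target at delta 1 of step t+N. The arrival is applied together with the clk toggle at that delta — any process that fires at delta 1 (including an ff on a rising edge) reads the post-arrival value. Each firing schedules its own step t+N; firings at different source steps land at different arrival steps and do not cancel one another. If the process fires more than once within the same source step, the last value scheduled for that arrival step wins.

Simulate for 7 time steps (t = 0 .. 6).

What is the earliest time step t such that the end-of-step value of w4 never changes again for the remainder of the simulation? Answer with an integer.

2

t=0 Δ0: w4=1 clk=0 w1=0 w5=0 w3=1 w2=0 w7=0 w0=1 w6=0
  Δ1: clk:0→1
  Δ2: w1:0→1, w5:0→1
  Δ3: w4:1→0, w6:0→1
  Δ4: w4:0→1, w7:0→1
  Δ5: w2:0→1, w7:1→0
  Δ6: w2:1→0
  (6Δ to stable)
t=1 Δ0: w4=1 clk=1 w1=1 w5=1 w3=1 w2=0 w7=0 w0=1 w6=1
  Δ1: clk:1→0
  (1Δ to stable)
t=2 Δ0: w4=1 clk=0 w1=1 w5=1 w3=1 w2=0 w7=0 w0=1 w6=1
  Δ1: clk:0→1
  Δ2: w1:1→0
  Δ3: w4:1→0
  Δ4: w7:0→1
  Δ5: w2:0→1
  (5Δ to stable)
t=3 Δ0: w4=0 clk=1 w1=0 w5=1 w3=1 w2=1 w7=1 w0=1 w6=1
  Δ1: clk:1→0
  (1Δ to stable)
t=4 Δ0: w4=0 clk=0 w1=0 w5=1 w3=1 w2=1 w7=1 w0=1 w6=1
  Δ1: clk:0→1
  (1Δ to stable)
t=5 Δ0: w4=0 clk=1 w1=0 w5=1 w3=1 w2=1 w7=1 w0=1 w6=1
  Δ1: clk:1→0
  (1Δ to stable)
t=6 Δ0: w4=0 clk=0 w1=0 w5=1 w3=1 w2=1 w7=1 w0=1 w6=1
  Δ1: clk:0→1
  (1Δ to stable)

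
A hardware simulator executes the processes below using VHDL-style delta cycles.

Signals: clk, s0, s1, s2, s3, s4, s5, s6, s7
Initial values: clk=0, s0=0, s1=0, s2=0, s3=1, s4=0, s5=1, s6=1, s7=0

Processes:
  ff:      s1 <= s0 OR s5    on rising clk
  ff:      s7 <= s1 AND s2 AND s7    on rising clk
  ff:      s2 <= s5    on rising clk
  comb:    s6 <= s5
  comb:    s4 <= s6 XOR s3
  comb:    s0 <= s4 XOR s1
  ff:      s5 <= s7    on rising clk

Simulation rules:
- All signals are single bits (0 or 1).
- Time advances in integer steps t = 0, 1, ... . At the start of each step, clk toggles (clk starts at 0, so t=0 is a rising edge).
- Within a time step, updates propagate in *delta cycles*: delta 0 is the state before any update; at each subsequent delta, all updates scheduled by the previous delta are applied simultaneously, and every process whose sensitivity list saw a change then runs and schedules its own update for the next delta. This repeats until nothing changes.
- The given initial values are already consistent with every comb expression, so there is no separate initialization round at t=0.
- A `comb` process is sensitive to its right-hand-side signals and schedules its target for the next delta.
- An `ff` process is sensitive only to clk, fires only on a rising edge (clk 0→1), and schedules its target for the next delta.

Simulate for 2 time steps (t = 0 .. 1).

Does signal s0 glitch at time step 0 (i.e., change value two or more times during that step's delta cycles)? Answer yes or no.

yes

t=0 Δ0: s4=0 clk=0 s6=1 s5=1 s2=0 s7=0 s1=0 s0=0 s3=1
  Δ1: clk:0→1
  Δ2: s5:1→0, s2:0→1, s1:0→1
  Δ3: s6:1→0, s0:0→1
  Δ4: s4:0→1
  Δ5: s0:1→0
  (5Δ to stable)
t=1 Δ0: s4=1 clk=1 s6=0 s5=0 s2=1 s7=0 s1=1 s0=0 s3=1
  Δ1: clk:1→0
  (1Δ to stable)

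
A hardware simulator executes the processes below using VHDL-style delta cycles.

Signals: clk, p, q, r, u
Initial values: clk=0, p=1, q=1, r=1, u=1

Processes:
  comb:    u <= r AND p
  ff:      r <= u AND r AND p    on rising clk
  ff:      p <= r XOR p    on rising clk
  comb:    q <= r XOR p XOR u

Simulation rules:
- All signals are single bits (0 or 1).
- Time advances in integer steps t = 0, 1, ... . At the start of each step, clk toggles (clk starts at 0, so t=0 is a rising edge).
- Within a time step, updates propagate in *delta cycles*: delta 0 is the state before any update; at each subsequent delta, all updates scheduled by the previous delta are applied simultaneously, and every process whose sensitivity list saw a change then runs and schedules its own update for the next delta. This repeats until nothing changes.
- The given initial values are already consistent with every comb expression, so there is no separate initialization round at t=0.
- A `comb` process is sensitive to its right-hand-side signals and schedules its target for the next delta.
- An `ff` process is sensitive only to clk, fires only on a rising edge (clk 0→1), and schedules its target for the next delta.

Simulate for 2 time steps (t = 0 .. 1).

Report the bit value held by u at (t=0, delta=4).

[bits: r,u,q,p,clk]
t=0: Δ0=11110 Δ1=11111 Δ2=11101 Δ3=10001 Δ4=10101 | 4Δ
t=1: Δ0=10101 Δ1=10100 | 1Δ

0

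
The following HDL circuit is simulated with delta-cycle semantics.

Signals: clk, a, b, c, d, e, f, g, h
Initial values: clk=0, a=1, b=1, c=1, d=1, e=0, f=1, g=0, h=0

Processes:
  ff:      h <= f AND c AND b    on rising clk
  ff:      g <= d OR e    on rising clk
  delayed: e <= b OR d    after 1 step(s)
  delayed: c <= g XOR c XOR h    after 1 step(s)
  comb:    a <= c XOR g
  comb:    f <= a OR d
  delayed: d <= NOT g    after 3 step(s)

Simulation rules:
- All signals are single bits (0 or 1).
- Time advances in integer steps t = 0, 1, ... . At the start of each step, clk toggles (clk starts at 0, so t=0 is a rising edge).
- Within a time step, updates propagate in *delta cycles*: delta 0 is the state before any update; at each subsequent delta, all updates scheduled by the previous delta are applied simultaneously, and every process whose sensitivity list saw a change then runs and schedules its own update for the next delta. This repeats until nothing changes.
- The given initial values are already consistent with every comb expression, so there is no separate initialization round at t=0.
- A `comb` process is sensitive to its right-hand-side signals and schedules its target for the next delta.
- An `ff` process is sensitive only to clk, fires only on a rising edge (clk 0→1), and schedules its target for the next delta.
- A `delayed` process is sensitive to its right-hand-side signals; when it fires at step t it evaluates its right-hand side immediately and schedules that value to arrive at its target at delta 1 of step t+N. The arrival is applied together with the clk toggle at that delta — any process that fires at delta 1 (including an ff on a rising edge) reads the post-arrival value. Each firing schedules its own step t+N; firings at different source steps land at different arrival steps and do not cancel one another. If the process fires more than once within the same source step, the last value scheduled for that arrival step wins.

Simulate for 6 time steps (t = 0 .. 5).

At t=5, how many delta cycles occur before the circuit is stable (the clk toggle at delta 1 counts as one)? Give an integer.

3

[bits: e,h,clk,g,f,a,b,c,d]
t=0: Δ0=000011111 Δ1=001011111 Δ2=011111111 Δ3=011110111 | 3Δ
t=1: Δ0=011110111 Δ1=010110111 | 1Δ
t=2: Δ0=010110111 Δ1=011110111 | 1Δ
t=3: Δ0=011110111 Δ1=010110110 Δ2=010100110 | 2Δ
t=4: Δ0=010100110 Δ1=111100110 Δ2=101100110 | 2Δ
t=5: Δ0=101100110 Δ1=100100100 Δ2=100101100 Δ3=100111100 | 3Δ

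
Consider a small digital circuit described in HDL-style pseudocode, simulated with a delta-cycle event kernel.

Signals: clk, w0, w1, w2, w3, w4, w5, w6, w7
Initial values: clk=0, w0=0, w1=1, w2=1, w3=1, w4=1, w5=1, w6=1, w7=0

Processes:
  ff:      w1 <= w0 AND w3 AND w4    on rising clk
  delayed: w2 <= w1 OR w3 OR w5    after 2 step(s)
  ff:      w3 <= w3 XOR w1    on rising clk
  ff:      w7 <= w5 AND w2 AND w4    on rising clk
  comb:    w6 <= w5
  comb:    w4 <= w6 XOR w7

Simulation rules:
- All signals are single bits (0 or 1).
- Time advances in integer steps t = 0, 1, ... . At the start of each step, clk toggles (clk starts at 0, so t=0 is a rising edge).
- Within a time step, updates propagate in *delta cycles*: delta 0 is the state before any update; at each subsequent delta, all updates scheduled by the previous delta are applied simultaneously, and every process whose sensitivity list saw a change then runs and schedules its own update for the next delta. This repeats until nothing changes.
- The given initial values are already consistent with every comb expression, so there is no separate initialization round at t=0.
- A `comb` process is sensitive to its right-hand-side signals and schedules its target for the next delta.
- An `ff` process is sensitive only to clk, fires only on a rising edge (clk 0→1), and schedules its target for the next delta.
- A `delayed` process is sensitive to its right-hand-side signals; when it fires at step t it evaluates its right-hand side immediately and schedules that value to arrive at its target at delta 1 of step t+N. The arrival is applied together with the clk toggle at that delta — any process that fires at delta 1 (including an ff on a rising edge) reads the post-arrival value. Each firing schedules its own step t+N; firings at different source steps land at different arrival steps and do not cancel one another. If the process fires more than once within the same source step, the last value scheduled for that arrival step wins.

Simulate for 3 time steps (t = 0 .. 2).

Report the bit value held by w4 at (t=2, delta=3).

[bits: w2,clk,w0,w6,w7,w1,w4,w3,w5]
t=0: Δ0=100101111 Δ1=110101111 Δ2=110110101 Δ3=110110001 | 3Δ
t=1: Δ0=110110001 Δ1=100110001 | 1Δ
t=2: Δ0=100110001 Δ1=110110001 Δ2=110100001 Δ3=110100101 | 3Δ

1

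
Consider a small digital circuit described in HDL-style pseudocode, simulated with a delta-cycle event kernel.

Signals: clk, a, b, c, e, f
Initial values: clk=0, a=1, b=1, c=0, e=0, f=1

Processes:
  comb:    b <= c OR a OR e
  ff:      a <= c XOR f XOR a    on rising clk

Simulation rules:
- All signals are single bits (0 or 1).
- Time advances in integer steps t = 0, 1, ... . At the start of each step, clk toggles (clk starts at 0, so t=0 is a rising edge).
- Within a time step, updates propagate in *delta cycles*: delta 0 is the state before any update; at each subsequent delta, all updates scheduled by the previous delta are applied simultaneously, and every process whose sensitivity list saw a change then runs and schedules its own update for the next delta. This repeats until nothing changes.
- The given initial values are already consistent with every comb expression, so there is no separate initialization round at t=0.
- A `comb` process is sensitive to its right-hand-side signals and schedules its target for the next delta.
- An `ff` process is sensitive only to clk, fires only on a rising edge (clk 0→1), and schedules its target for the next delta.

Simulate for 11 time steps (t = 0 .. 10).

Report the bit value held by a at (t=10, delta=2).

1

t0.Δ0 c=0 clk=0 b=1 e=0 a=1 f=1
t0.Δ1 c=0 clk=1 b=1 e=0 a=1 f=1
t0.Δ2 c=0 clk=1 b=1 e=0 a=0 f=1
t0.Δ3 c=0 clk=1 b=0 e=0 a=0 f=1
t1.Δ0 c=0 clk=1 b=0 e=0 a=0 f=1
t1.Δ1 c=0 clk=0 b=0 e=0 a=0 f=1
t2.Δ0 c=0 clk=0 b=0 e=0 a=0 f=1
t2.Δ1 c=0 clk=1 b=0 e=0 a=0 f=1
t2.Δ2 c=0 clk=1 b=0 e=0 a=1 f=1
t2.Δ3 c=0 clk=1 b=1 e=0 a=1 f=1
t3.Δ0 c=0 clk=1 b=1 e=0 a=1 f=1
t3.Δ1 c=0 clk=0 b=1 e=0 a=1 f=1
t4.Δ0 c=0 clk=0 b=1 e=0 a=1 f=1
t4.Δ1 c=0 clk=1 b=1 e=0 a=1 f=1
t4.Δ2 c=0 clk=1 b=1 e=0 a=0 f=1
t4.Δ3 c=0 clk=1 b=0 e=0 a=0 f=1
t5.Δ0 c=0 clk=1 b=0 e=0 a=0 f=1
t5.Δ1 c=0 clk=0 b=0 e=0 a=0 f=1
t6.Δ0 c=0 clk=0 b=0 e=0 a=0 f=1
t6.Δ1 c=0 clk=1 b=0 e=0 a=0 f=1
t6.Δ2 c=0 clk=1 b=0 e=0 a=1 f=1
t6.Δ3 c=0 clk=1 b=1 e=0 a=1 f=1
t7.Δ0 c=0 clk=1 b=1 e=0 a=1 f=1
t7.Δ1 c=0 clk=0 b=1 e=0 a=1 f=1
t8.Δ0 c=0 clk=0 b=1 e=0 a=1 f=1
t8.Δ1 c=0 clk=1 b=1 e=0 a=1 f=1
t8.Δ2 c=0 clk=1 b=1 e=0 a=0 f=1
t8.Δ3 c=0 clk=1 b=0 e=0 a=0 f=1
t9.Δ0 c=0 clk=1 b=0 e=0 a=0 f=1
t9.Δ1 c=0 clk=0 b=0 e=0 a=0 f=1
t10.Δ0 c=0 clk=0 b=0 e=0 a=0 f=1
t10.Δ1 c=0 clk=1 b=0 e=0 a=0 f=1
t10.Δ2 c=0 clk=1 b=0 e=0 a=1 f=1
t10.Δ3 c=0 clk=1 b=1 e=0 a=1 f=1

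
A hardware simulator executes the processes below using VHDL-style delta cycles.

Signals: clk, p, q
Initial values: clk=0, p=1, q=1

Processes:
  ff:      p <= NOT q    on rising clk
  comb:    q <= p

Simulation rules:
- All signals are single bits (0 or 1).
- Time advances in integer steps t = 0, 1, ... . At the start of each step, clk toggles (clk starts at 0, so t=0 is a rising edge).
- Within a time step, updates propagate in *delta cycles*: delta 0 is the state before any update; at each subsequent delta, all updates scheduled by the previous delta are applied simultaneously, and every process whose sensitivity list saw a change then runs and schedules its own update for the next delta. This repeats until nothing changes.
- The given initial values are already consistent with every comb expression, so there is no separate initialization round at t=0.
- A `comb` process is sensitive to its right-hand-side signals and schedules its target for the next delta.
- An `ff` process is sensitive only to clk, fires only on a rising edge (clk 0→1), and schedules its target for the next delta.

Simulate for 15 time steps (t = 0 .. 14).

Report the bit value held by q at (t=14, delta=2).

0

[bits: p,q,clk]
t=0: Δ0=110 Δ1=111 Δ2=011 Δ3=001 | 3Δ
t=1: Δ0=001 Δ1=000 | 1Δ
t=2: Δ0=000 Δ1=001 Δ2=101 Δ3=111 | 3Δ
t=3: Δ0=111 Δ1=110 | 1Δ
t=4: Δ0=110 Δ1=111 Δ2=011 Δ3=001 | 3Δ
t=5: Δ0=001 Δ1=000 | 1Δ
t=6: Δ0=000 Δ1=001 Δ2=101 Δ3=111 | 3Δ
t=7: Δ0=111 Δ1=110 | 1Δ
t=8: Δ0=110 Δ1=111 Δ2=011 Δ3=001 | 3Δ
t=9: Δ0=001 Δ1=000 | 1Δ
t=10: Δ0=000 Δ1=001 Δ2=101 Δ3=111 | 3Δ
t=11: Δ0=111 Δ1=110 | 1Δ
t=12: Δ0=110 Δ1=111 Δ2=011 Δ3=001 | 3Δ
t=13: Δ0=001 Δ1=000 | 1Δ
t=14: Δ0=000 Δ1=001 Δ2=101 Δ3=111 | 3Δ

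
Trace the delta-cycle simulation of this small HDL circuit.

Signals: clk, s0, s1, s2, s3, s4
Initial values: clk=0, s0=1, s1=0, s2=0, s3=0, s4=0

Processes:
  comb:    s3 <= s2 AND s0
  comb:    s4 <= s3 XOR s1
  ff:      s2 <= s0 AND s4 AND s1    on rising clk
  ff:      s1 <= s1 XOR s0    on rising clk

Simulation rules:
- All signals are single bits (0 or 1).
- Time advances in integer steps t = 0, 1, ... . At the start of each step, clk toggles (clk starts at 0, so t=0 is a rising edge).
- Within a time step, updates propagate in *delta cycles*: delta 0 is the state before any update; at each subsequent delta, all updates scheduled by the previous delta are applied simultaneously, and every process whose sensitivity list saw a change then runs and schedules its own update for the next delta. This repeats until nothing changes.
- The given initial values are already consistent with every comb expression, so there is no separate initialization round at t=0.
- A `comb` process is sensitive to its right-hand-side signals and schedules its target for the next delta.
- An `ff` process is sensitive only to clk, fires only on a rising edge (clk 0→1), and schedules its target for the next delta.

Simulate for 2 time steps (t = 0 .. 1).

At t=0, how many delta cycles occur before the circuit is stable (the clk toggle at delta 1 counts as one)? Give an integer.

[bits: s2,s0,clk,s4,s1,s3]
t=0: Δ0=010000 Δ1=011000 Δ2=011010 Δ3=011110 | 3Δ
t=1: Δ0=011110 Δ1=010110 | 1Δ

3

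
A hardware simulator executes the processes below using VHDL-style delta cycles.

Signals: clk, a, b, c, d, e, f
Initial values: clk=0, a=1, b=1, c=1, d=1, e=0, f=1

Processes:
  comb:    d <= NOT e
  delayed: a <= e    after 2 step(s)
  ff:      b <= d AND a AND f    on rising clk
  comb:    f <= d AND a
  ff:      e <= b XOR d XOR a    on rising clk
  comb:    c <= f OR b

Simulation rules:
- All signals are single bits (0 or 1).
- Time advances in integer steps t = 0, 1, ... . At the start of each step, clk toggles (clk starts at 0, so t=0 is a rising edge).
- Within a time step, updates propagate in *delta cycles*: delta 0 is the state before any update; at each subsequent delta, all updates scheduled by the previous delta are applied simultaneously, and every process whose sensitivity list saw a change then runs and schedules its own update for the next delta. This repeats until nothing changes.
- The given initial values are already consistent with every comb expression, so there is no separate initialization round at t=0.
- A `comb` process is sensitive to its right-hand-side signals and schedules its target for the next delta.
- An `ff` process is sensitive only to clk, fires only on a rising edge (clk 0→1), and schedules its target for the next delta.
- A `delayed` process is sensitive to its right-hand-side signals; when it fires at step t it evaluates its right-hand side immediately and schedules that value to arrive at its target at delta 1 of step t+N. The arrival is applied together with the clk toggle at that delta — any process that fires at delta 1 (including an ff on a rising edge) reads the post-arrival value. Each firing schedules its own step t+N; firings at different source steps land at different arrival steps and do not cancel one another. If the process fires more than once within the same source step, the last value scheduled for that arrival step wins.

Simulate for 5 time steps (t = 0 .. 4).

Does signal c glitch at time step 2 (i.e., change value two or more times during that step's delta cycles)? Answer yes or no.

yes

t0.Δ0 b=1 e=0 f=1 a=1 c=1 clk=0 d=1
t0.Δ1 b=1 e=0 f=1 a=1 c=1 clk=1 d=1
t0.Δ2 b=1 e=1 f=1 a=1 c=1 clk=1 d=1
t0.Δ3 b=1 e=1 f=1 a=1 c=1 clk=1 d=0
t0.Δ4 b=1 e=1 f=0 a=1 c=1 clk=1 d=0
t1.Δ0 b=1 e=1 f=0 a=1 c=1 clk=1 d=0
t1.Δ1 b=1 e=1 f=0 a=1 c=1 clk=0 d=0
t2.Δ0 b=1 e=1 f=0 a=1 c=1 clk=0 d=0
t2.Δ1 b=1 e=1 f=0 a=1 c=1 clk=1 d=0
t2.Δ2 b=0 e=0 f=0 a=1 c=1 clk=1 d=0
t2.Δ3 b=0 e=0 f=0 a=1 c=0 clk=1 d=1
t2.Δ4 b=0 e=0 f=1 a=1 c=0 clk=1 d=1
t2.Δ5 b=0 e=0 f=1 a=1 c=1 clk=1 d=1
t3.Δ0 b=0 e=0 f=1 a=1 c=1 clk=1 d=1
t3.Δ1 b=0 e=0 f=1 a=1 c=1 clk=0 d=1
t4.Δ0 b=0 e=0 f=1 a=1 c=1 clk=0 d=1
t4.Δ1 b=0 e=0 f=1 a=0 c=1 clk=1 d=1
t4.Δ2 b=0 e=1 f=0 a=0 c=1 clk=1 d=1
t4.Δ3 b=0 e=1 f=0 a=0 c=0 clk=1 d=0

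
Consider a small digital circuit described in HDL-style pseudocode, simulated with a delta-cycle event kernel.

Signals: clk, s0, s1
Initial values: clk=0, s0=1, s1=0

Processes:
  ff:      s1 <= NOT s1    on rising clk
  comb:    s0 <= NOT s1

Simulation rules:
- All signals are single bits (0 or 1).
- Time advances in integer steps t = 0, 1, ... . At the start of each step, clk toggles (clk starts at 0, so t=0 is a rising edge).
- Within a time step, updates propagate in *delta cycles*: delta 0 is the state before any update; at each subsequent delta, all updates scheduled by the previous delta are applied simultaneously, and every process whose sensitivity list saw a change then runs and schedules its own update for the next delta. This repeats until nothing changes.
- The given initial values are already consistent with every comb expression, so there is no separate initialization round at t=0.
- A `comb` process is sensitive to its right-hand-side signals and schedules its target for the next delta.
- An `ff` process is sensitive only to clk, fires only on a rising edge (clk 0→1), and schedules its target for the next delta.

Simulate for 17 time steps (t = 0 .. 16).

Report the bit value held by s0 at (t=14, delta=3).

1

[bits: s0,clk,s1]
t=0: Δ0=100 Δ1=110 Δ2=111 Δ3=011 | 3Δ
t=1: Δ0=011 Δ1=001 | 1Δ
t=2: Δ0=001 Δ1=011 Δ2=010 Δ3=110 | 3Δ
t=3: Δ0=110 Δ1=100 | 1Δ
t=4: Δ0=100 Δ1=110 Δ2=111 Δ3=011 | 3Δ
t=5: Δ0=011 Δ1=001 | 1Δ
t=6: Δ0=001 Δ1=011 Δ2=010 Δ3=110 | 3Δ
t=7: Δ0=110 Δ1=100 | 1Δ
t=8: Δ0=100 Δ1=110 Δ2=111 Δ3=011 | 3Δ
t=9: Δ0=011 Δ1=001 | 1Δ
t=10: Δ0=001 Δ1=011 Δ2=010 Δ3=110 | 3Δ
t=11: Δ0=110 Δ1=100 | 1Δ
t=12: Δ0=100 Δ1=110 Δ2=111 Δ3=011 | 3Δ
t=13: Δ0=011 Δ1=001 | 1Δ
t=14: Δ0=001 Δ1=011 Δ2=010 Δ3=110 | 3Δ
t=15: Δ0=110 Δ1=100 | 1Δ
t=16: Δ0=100 Δ1=110 Δ2=111 Δ3=011 | 3Δ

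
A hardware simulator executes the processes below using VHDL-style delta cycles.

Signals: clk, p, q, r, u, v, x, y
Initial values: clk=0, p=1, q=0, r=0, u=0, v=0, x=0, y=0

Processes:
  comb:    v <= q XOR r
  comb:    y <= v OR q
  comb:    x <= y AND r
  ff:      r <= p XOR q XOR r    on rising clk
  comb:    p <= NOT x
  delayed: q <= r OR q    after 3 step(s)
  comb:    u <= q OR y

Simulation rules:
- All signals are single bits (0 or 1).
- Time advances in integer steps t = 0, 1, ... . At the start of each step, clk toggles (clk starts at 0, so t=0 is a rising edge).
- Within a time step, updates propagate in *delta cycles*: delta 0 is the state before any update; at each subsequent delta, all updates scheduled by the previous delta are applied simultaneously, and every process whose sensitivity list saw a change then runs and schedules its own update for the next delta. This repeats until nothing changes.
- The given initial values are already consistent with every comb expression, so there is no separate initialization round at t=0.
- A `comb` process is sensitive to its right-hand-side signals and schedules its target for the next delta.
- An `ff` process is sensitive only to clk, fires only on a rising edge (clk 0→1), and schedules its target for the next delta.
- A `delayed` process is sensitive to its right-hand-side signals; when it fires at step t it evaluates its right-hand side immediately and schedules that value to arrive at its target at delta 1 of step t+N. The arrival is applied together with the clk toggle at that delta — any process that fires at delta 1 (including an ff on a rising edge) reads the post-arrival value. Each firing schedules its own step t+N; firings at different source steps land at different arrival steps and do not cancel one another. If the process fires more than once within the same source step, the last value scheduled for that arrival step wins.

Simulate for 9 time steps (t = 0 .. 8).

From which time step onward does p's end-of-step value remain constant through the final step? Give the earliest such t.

4

t0.Δ0 q=0 u=0 y=0 p=1 v=0 x=0 clk=0 r=0
t0.Δ1 q=0 u=0 y=0 p=1 v=0 x=0 clk=1 r=0
t0.Δ2 q=0 u=0 y=0 p=1 v=0 x=0 clk=1 r=1
t0.Δ3 q=0 u=0 y=0 p=1 v=1 x=0 clk=1 r=1
t0.Δ4 q=0 u=0 y=1 p=1 v=1 x=0 clk=1 r=1
t0.Δ5 q=0 u=1 y=1 p=1 v=1 x=1 clk=1 r=1
t0.Δ6 q=0 u=1 y=1 p=0 v=1 x=1 clk=1 r=1
t1.Δ0 q=0 u=1 y=1 p=0 v=1 x=1 clk=1 r=1
t1.Δ1 q=0 u=1 y=1 p=0 v=1 x=1 clk=0 r=1
t2.Δ0 q=0 u=1 y=1 p=0 v=1 x=1 clk=0 r=1
t2.Δ1 q=0 u=1 y=1 p=0 v=1 x=1 clk=1 r=1
t3.Δ0 q=0 u=1 y=1 p=0 v=1 x=1 clk=1 r=1
t3.Δ1 q=1 u=1 y=1 p=0 v=1 x=1 clk=0 r=1
t3.Δ2 q=1 u=1 y=1 p=0 v=0 x=1 clk=0 r=1
t4.Δ0 q=1 u=1 y=1 p=0 v=0 x=1 clk=0 r=1
t4.Δ1 q=1 u=1 y=1 p=0 v=0 x=1 clk=1 r=1
t4.Δ2 q=1 u=1 y=1 p=0 v=0 x=1 clk=1 r=0
t4.Δ3 q=1 u=1 y=1 p=0 v=1 x=0 clk=1 r=0
t4.Δ4 q=1 u=1 y=1 p=1 v=1 x=0 clk=1 r=0
t5.Δ0 q=1 u=1 y=1 p=1 v=1 x=0 clk=1 r=0
t5.Δ1 q=1 u=1 y=1 p=1 v=1 x=0 clk=0 r=0
t6.Δ0 q=1 u=1 y=1 p=1 v=1 x=0 clk=0 r=0
t6.Δ1 q=1 u=1 y=1 p=1 v=1 x=0 clk=1 r=0
t7.Δ0 q=1 u=1 y=1 p=1 v=1 x=0 clk=1 r=0
t7.Δ1 q=1 u=1 y=1 p=1 v=1 x=0 clk=0 r=0
t8.Δ0 q=1 u=1 y=1 p=1 v=1 x=0 clk=0 r=0
t8.Δ1 q=1 u=1 y=1 p=1 v=1 x=0 clk=1 r=0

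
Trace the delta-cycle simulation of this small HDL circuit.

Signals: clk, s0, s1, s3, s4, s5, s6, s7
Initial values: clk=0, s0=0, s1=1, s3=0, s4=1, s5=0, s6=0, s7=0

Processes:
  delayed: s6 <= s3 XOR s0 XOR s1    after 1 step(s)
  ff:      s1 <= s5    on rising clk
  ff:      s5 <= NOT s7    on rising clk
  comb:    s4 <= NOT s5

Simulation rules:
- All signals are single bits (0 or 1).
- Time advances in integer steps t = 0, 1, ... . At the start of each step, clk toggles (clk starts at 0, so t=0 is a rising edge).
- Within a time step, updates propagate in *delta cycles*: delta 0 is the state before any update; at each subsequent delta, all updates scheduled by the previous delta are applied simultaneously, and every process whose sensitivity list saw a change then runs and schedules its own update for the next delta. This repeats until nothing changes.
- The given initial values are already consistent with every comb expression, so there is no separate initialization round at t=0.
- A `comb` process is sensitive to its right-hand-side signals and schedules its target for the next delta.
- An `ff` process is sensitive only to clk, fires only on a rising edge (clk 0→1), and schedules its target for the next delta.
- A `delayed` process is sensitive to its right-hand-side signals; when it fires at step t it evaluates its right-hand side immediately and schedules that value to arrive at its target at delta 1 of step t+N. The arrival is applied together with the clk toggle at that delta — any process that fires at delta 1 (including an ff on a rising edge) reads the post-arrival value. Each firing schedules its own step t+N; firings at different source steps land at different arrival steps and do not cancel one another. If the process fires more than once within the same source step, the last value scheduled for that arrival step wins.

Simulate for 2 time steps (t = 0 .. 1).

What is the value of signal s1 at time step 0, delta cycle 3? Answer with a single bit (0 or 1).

t=0 Δ0: s1=1 s5=0 s6=0 s3=0 s4=1 s7=0 clk=0 s0=0
  Δ1: clk:0→1
  Δ2: s1:1→0, s5:0→1
  Δ3: s4:1→0
  (3Δ to stable)
t=1 Δ0: s1=0 s5=1 s6=0 s3=0 s4=0 s7=0 clk=1 s0=0
  Δ1: clk:1→0
  (1Δ to stable)

0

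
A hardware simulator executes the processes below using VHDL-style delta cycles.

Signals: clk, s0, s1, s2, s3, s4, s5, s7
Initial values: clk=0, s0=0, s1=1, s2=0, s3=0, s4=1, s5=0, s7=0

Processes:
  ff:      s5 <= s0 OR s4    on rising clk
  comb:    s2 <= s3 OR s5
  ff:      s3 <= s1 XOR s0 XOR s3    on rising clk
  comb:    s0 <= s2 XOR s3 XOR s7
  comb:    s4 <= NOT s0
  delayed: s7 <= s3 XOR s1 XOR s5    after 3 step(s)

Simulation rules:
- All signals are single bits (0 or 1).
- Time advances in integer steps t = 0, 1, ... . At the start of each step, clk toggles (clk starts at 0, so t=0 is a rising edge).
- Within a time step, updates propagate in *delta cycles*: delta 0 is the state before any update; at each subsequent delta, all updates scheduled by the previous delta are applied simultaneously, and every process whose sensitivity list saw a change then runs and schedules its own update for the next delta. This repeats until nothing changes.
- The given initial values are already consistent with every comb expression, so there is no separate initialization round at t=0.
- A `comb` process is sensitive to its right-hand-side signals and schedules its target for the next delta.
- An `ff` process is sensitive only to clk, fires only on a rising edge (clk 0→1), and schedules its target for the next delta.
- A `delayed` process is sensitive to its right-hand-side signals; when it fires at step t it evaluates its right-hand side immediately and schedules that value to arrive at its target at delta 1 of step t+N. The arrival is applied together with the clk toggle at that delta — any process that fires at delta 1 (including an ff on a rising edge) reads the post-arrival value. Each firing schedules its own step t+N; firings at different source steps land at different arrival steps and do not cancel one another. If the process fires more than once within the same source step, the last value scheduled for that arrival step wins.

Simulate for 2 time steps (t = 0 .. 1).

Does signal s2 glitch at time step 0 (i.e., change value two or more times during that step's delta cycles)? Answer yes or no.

no

t0.Δ0 s1=1 s0=0 s5=0 s3=0 s7=0 s2=0 s4=1 clk=0
t0.Δ1 s1=1 s0=0 s5=0 s3=0 s7=0 s2=0 s4=1 clk=1
t0.Δ2 s1=1 s0=0 s5=1 s3=1 s7=0 s2=0 s4=1 clk=1
t0.Δ3 s1=1 s0=1 s5=1 s3=1 s7=0 s2=1 s4=1 clk=1
t0.Δ4 s1=1 s0=0 s5=1 s3=1 s7=0 s2=1 s4=0 clk=1
t0.Δ5 s1=1 s0=0 s5=1 s3=1 s7=0 s2=1 s4=1 clk=1
t1.Δ0 s1=1 s0=0 s5=1 s3=1 s7=0 s2=1 s4=1 clk=1
t1.Δ1 s1=1 s0=0 s5=1 s3=1 s7=0 s2=1 s4=1 clk=0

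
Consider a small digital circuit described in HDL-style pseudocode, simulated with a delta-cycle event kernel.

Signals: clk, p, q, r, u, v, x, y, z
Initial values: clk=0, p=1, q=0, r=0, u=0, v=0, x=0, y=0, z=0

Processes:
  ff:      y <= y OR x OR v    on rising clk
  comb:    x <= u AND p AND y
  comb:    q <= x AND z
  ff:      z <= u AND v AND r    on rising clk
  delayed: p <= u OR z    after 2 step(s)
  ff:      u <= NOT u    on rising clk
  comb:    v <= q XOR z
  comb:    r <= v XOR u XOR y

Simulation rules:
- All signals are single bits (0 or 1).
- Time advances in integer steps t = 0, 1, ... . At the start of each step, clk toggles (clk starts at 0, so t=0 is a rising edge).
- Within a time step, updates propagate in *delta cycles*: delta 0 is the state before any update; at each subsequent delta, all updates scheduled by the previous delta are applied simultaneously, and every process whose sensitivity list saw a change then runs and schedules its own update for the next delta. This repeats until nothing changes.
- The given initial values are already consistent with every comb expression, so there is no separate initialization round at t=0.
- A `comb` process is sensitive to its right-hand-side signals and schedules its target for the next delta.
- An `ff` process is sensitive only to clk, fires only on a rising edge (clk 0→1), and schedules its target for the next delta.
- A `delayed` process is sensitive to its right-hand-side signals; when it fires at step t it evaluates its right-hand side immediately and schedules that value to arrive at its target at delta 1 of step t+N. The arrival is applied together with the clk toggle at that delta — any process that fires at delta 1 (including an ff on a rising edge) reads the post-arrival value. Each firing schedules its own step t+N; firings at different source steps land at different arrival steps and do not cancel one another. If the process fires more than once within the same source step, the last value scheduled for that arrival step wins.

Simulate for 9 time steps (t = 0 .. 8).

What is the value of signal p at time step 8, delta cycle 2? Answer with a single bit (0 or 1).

0

t0.Δ0 clk=0 r=0 q=0 u=0 p=1 y=0 z=0 v=0 x=0
t0.Δ1 clk=1 r=0 q=0 u=0 p=1 y=0 z=0 v=0 x=0
t0.Δ2 clk=1 r=0 q=0 u=1 p=1 y=0 z=0 v=0 x=0
t0.Δ3 clk=1 r=1 q=0 u=1 p=1 y=0 z=0 v=0 x=0
t1.Δ0 clk=1 r=1 q=0 u=1 p=1 y=0 z=0 v=0 x=0
t1.Δ1 clk=0 r=1 q=0 u=1 p=1 y=0 z=0 v=0 x=0
t2.Δ0 clk=0 r=1 q=0 u=1 p=1 y=0 z=0 v=0 x=0
t2.Δ1 clk=1 r=1 q=0 u=1 p=1 y=0 z=0 v=0 x=0
t2.Δ2 clk=1 r=1 q=0 u=0 p=1 y=0 z=0 v=0 x=0
t2.Δ3 clk=1 r=0 q=0 u=0 p=1 y=0 z=0 v=0 x=0
t3.Δ0 clk=1 r=0 q=0 u=0 p=1 y=0 z=0 v=0 x=0
t3.Δ1 clk=0 r=0 q=0 u=0 p=1 y=0 z=0 v=0 x=0
t4.Δ0 clk=0 r=0 q=0 u=0 p=1 y=0 z=0 v=0 x=0
t4.Δ1 clk=1 r=0 q=0 u=0 p=0 y=0 z=0 v=0 x=0
t4.Δ2 clk=1 r=0 q=0 u=1 p=0 y=0 z=0 v=0 x=0
t4.Δ3 clk=1 r=1 q=0 u=1 p=0 y=0 z=0 v=0 x=0
t5.Δ0 clk=1 r=1 q=0 u=1 p=0 y=0 z=0 v=0 x=0
t5.Δ1 clk=0 r=1 q=0 u=1 p=0 y=0 z=0 v=0 x=0
t6.Δ0 clk=0 r=1 q=0 u=1 p=0 y=0 z=0 v=0 x=0
t6.Δ1 clk=1 r=1 q=0 u=1 p=1 y=0 z=0 v=0 x=0
t6.Δ2 clk=1 r=1 q=0 u=0 p=1 y=0 z=0 v=0 x=0
t6.Δ3 clk=1 r=0 q=0 u=0 p=1 y=0 z=0 v=0 x=0
t7.Δ0 clk=1 r=0 q=0 u=0 p=1 y=0 z=0 v=0 x=0
t7.Δ1 clk=0 r=0 q=0 u=0 p=1 y=0 z=0 v=0 x=0
t8.Δ0 clk=0 r=0 q=0 u=0 p=1 y=0 z=0 v=0 x=0
t8.Δ1 clk=1 r=0 q=0 u=0 p=0 y=0 z=0 v=0 x=0
t8.Δ2 clk=1 r=0 q=0 u=1 p=0 y=0 z=0 v=0 x=0
t8.Δ3 clk=1 r=1 q=0 u=1 p=0 y=0 z=0 v=0 x=0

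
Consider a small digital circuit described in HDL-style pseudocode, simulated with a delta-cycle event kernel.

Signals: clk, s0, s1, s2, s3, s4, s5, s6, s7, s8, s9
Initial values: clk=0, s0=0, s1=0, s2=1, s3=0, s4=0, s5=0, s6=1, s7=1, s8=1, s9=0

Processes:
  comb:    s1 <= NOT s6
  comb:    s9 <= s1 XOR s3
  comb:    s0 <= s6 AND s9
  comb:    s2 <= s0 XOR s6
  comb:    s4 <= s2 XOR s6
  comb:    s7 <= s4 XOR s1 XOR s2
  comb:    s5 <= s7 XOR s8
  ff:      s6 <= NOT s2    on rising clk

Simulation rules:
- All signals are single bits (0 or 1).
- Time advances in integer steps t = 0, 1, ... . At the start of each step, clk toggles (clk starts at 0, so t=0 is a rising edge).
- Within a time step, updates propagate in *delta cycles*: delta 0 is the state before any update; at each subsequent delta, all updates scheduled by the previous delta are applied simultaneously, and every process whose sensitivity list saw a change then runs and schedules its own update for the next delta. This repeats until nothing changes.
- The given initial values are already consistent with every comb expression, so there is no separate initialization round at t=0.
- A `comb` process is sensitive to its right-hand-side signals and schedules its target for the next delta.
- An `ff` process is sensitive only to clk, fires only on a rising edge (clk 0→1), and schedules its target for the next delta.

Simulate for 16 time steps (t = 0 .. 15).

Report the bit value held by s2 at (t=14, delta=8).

t0.Δ0 clk=0 s0=0 s7=1 s5=0 s1=0 s3=0 s9=0 s4=0 s6=1 s2=1 s8=1
t0.Δ1 clk=1 s0=0 s7=1 s5=0 s1=0 s3=0 s9=0 s4=0 s6=1 s2=1 s8=1
t0.Δ2 clk=1 s0=0 s7=1 s5=0 s1=0 s3=0 s9=0 s4=0 s6=0 s2=1 s8=1
t0.Δ3 clk=1 s0=0 s7=1 s5=0 s1=1 s3=0 s9=0 s4=1 s6=0 s2=0 s8=1
t0.Δ4 clk=1 s0=0 s7=0 s5=0 s1=1 s3=0 s9=1 s4=0 s6=0 s2=0 s8=1
t0.Δ5 clk=1 s0=0 s7=1 s5=1 s1=1 s3=0 s9=1 s4=0 s6=0 s2=0 s8=1
t0.Δ6 clk=1 s0=0 s7=1 s5=0 s1=1 s3=0 s9=1 s4=0 s6=0 s2=0 s8=1
t1.Δ0 clk=1 s0=0 s7=1 s5=0 s1=1 s3=0 s9=1 s4=0 s6=0 s2=0 s8=1
t1.Δ1 clk=0 s0=0 s7=1 s5=0 s1=1 s3=0 s9=1 s4=0 s6=0 s2=0 s8=1
t2.Δ0 clk=0 s0=0 s7=1 s5=0 s1=1 s3=0 s9=1 s4=0 s6=0 s2=0 s8=1
t2.Δ1 clk=1 s0=0 s7=1 s5=0 s1=1 s3=0 s9=1 s4=0 s6=0 s2=0 s8=1
t2.Δ2 clk=1 s0=0 s7=1 s5=0 s1=1 s3=0 s9=1 s4=0 s6=1 s2=0 s8=1
t2.Δ3 clk=1 s0=1 s7=1 s5=0 s1=0 s3=0 s9=1 s4=1 s6=1 s2=1 s8=1
t2.Δ4 clk=1 s0=1 s7=0 s5=0 s1=0 s3=0 s9=0 s4=0 s6=1 s2=0 s8=1
t2.Δ5 clk=1 s0=0 s7=0 s5=1 s1=0 s3=0 s9=0 s4=1 s6=1 s2=0 s8=1
t2.Δ6 clk=1 s0=0 s7=1 s5=1 s1=0 s3=0 s9=0 s4=1 s6=1 s2=1 s8=1
t2.Δ7 clk=1 s0=0 s7=0 s5=0 s1=0 s3=0 s9=0 s4=0 s6=1 s2=1 s8=1
t2.Δ8 clk=1 s0=0 s7=1 s5=1 s1=0 s3=0 s9=0 s4=0 s6=1 s2=1 s8=1
t2.Δ9 clk=1 s0=0 s7=1 s5=0 s1=0 s3=0 s9=0 s4=0 s6=1 s2=1 s8=1
t3.Δ0 clk=1 s0=0 s7=1 s5=0 s1=0 s3=0 s9=0 s4=0 s6=1 s2=1 s8=1
t3.Δ1 clk=0 s0=0 s7=1 s5=0 s1=0 s3=0 s9=0 s4=0 s6=1 s2=1 s8=1
t4.Δ0 clk=0 s0=0 s7=1 s5=0 s1=0 s3=0 s9=0 s4=0 s6=1 s2=1 s8=1
t4.Δ1 clk=1 s0=0 s7=1 s5=0 s1=0 s3=0 s9=0 s4=0 s6=1 s2=1 s8=1
t4.Δ2 clk=1 s0=0 s7=1 s5=0 s1=0 s3=0 s9=0 s4=0 s6=0 s2=1 s8=1
t4.Δ3 clk=1 s0=0 s7=1 s5=0 s1=1 s3=0 s9=0 s4=1 s6=0 s2=0 s8=1
t4.Δ4 clk=1 s0=0 s7=0 s5=0 s1=1 s3=0 s9=1 s4=0 s6=0 s2=0 s8=1
t4.Δ5 clk=1 s0=0 s7=1 s5=1 s1=1 s3=0 s9=1 s4=0 s6=0 s2=0 s8=1
t4.Δ6 clk=1 s0=0 s7=1 s5=0 s1=1 s3=0 s9=1 s4=0 s6=0 s2=0 s8=1
t5.Δ0 clk=1 s0=0 s7=1 s5=0 s1=1 s3=0 s9=1 s4=0 s6=0 s2=0 s8=1
t5.Δ1 clk=0 s0=0 s7=1 s5=0 s1=1 s3=0 s9=1 s4=0 s6=0 s2=0 s8=1
t6.Δ0 clk=0 s0=0 s7=1 s5=0 s1=1 s3=0 s9=1 s4=0 s6=0 s2=0 s8=1
t6.Δ1 clk=1 s0=0 s7=1 s5=0 s1=1 s3=0 s9=1 s4=0 s6=0 s2=0 s8=1
t6.Δ2 clk=1 s0=0 s7=1 s5=0 s1=1 s3=0 s9=1 s4=0 s6=1 s2=0 s8=1
t6.Δ3 clk=1 s0=1 s7=1 s5=0 s1=0 s3=0 s9=1 s4=1 s6=1 s2=1 s8=1
t6.Δ4 clk=1 s0=1 s7=0 s5=0 s1=0 s3=0 s9=0 s4=0 s6=1 s2=0 s8=1
t6.Δ5 clk=1 s0=0 s7=0 s5=1 s1=0 s3=0 s9=0 s4=1 s6=1 s2=0 s8=1
t6.Δ6 clk=1 s0=0 s7=1 s5=1 s1=0 s3=0 s9=0 s4=1 s6=1 s2=1 s8=1
t6.Δ7 clk=1 s0=0 s7=0 s5=0 s1=0 s3=0 s9=0 s4=0 s6=1 s2=1 s8=1
t6.Δ8 clk=1 s0=0 s7=1 s5=1 s1=0 s3=0 s9=0 s4=0 s6=1 s2=1 s8=1
t6.Δ9 clk=1 s0=0 s7=1 s5=0 s1=0 s3=0 s9=0 s4=0 s6=1 s2=1 s8=1
t7.Δ0 clk=1 s0=0 s7=1 s5=0 s1=0 s3=0 s9=0 s4=0 s6=1 s2=1 s8=1
t7.Δ1 clk=0 s0=0 s7=1 s5=0 s1=0 s3=0 s9=0 s4=0 s6=1 s2=1 s8=1
t8.Δ0 clk=0 s0=0 s7=1 s5=0 s1=0 s3=0 s9=0 s4=0 s6=1 s2=1 s8=1
t8.Δ1 clk=1 s0=0 s7=1 s5=0 s1=0 s3=0 s9=0 s4=0 s6=1 s2=1 s8=1
t8.Δ2 clk=1 s0=0 s7=1 s5=0 s1=0 s3=0 s9=0 s4=0 s6=0 s2=1 s8=1
t8.Δ3 clk=1 s0=0 s7=1 s5=0 s1=1 s3=0 s9=0 s4=1 s6=0 s2=0 s8=1
t8.Δ4 clk=1 s0=0 s7=0 s5=0 s1=1 s3=0 s9=1 s4=0 s6=0 s2=0 s8=1
t8.Δ5 clk=1 s0=0 s7=1 s5=1 s1=1 s3=0 s9=1 s4=0 s6=0 s2=0 s8=1
t8.Δ6 clk=1 s0=0 s7=1 s5=0 s1=1 s3=0 s9=1 s4=0 s6=0 s2=0 s8=1
t9.Δ0 clk=1 s0=0 s7=1 s5=0 s1=1 s3=0 s9=1 s4=0 s6=0 s2=0 s8=1
t9.Δ1 clk=0 s0=0 s7=1 s5=0 s1=1 s3=0 s9=1 s4=0 s6=0 s2=0 s8=1
t10.Δ0 clk=0 s0=0 s7=1 s5=0 s1=1 s3=0 s9=1 s4=0 s6=0 s2=0 s8=1
t10.Δ1 clk=1 s0=0 s7=1 s5=0 s1=1 s3=0 s9=1 s4=0 s6=0 s2=0 s8=1
t10.Δ2 clk=1 s0=0 s7=1 s5=0 s1=1 s3=0 s9=1 s4=0 s6=1 s2=0 s8=1
t10.Δ3 clk=1 s0=1 s7=1 s5=0 s1=0 s3=0 s9=1 s4=1 s6=1 s2=1 s8=1
t10.Δ4 clk=1 s0=1 s7=0 s5=0 s1=0 s3=0 s9=0 s4=0 s6=1 s2=0 s8=1
t10.Δ5 clk=1 s0=0 s7=0 s5=1 s1=0 s3=0 s9=0 s4=1 s6=1 s2=0 s8=1
t10.Δ6 clk=1 s0=0 s7=1 s5=1 s1=0 s3=0 s9=0 s4=1 s6=1 s2=1 s8=1
t10.Δ7 clk=1 s0=0 s7=0 s5=0 s1=0 s3=0 s9=0 s4=0 s6=1 s2=1 s8=1
t10.Δ8 clk=1 s0=0 s7=1 s5=1 s1=0 s3=0 s9=0 s4=0 s6=1 s2=1 s8=1
t10.Δ9 clk=1 s0=0 s7=1 s5=0 s1=0 s3=0 s9=0 s4=0 s6=1 s2=1 s8=1
t11.Δ0 clk=1 s0=0 s7=1 s5=0 s1=0 s3=0 s9=0 s4=0 s6=1 s2=1 s8=1
t11.Δ1 clk=0 s0=0 s7=1 s5=0 s1=0 s3=0 s9=0 s4=0 s6=1 s2=1 s8=1
t12.Δ0 clk=0 s0=0 s7=1 s5=0 s1=0 s3=0 s9=0 s4=0 s6=1 s2=1 s8=1
t12.Δ1 clk=1 s0=0 s7=1 s5=0 s1=0 s3=0 s9=0 s4=0 s6=1 s2=1 s8=1
t12.Δ2 clk=1 s0=0 s7=1 s5=0 s1=0 s3=0 s9=0 s4=0 s6=0 s2=1 s8=1
t12.Δ3 clk=1 s0=0 s7=1 s5=0 s1=1 s3=0 s9=0 s4=1 s6=0 s2=0 s8=1
t12.Δ4 clk=1 s0=0 s7=0 s5=0 s1=1 s3=0 s9=1 s4=0 s6=0 s2=0 s8=1
t12.Δ5 clk=1 s0=0 s7=1 s5=1 s1=1 s3=0 s9=1 s4=0 s6=0 s2=0 s8=1
t12.Δ6 clk=1 s0=0 s7=1 s5=0 s1=1 s3=0 s9=1 s4=0 s6=0 s2=0 s8=1
t13.Δ0 clk=1 s0=0 s7=1 s5=0 s1=1 s3=0 s9=1 s4=0 s6=0 s2=0 s8=1
t13.Δ1 clk=0 s0=0 s7=1 s5=0 s1=1 s3=0 s9=1 s4=0 s6=0 s2=0 s8=1
t14.Δ0 clk=0 s0=0 s7=1 s5=0 s1=1 s3=0 s9=1 s4=0 s6=0 s2=0 s8=1
t14.Δ1 clk=1 s0=0 s7=1 s5=0 s1=1 s3=0 s9=1 s4=0 s6=0 s2=0 s8=1
t14.Δ2 clk=1 s0=0 s7=1 s5=0 s1=1 s3=0 s9=1 s4=0 s6=1 s2=0 s8=1
t14.Δ3 clk=1 s0=1 s7=1 s5=0 s1=0 s3=0 s9=1 s4=1 s6=1 s2=1 s8=1
t14.Δ4 clk=1 s0=1 s7=0 s5=0 s1=0 s3=0 s9=0 s4=0 s6=1 s2=0 s8=1
t14.Δ5 clk=1 s0=0 s7=0 s5=1 s1=0 s3=0 s9=0 s4=1 s6=1 s2=0 s8=1
t14.Δ6 clk=1 s0=0 s7=1 s5=1 s1=0 s3=0 s9=0 s4=1 s6=1 s2=1 s8=1
t14.Δ7 clk=1 s0=0 s7=0 s5=0 s1=0 s3=0 s9=0 s4=0 s6=1 s2=1 s8=1
t14.Δ8 clk=1 s0=0 s7=1 s5=1 s1=0 s3=0 s9=0 s4=0 s6=1 s2=1 s8=1
t14.Δ9 clk=1 s0=0 s7=1 s5=0 s1=0 s3=0 s9=0 s4=0 s6=1 s2=1 s8=1
t15.Δ0 clk=1 s0=0 s7=1 s5=0 s1=0 s3=0 s9=0 s4=0 s6=1 s2=1 s8=1
t15.Δ1 clk=0 s0=0 s7=1 s5=0 s1=0 s3=0 s9=0 s4=0 s6=1 s2=1 s8=1

1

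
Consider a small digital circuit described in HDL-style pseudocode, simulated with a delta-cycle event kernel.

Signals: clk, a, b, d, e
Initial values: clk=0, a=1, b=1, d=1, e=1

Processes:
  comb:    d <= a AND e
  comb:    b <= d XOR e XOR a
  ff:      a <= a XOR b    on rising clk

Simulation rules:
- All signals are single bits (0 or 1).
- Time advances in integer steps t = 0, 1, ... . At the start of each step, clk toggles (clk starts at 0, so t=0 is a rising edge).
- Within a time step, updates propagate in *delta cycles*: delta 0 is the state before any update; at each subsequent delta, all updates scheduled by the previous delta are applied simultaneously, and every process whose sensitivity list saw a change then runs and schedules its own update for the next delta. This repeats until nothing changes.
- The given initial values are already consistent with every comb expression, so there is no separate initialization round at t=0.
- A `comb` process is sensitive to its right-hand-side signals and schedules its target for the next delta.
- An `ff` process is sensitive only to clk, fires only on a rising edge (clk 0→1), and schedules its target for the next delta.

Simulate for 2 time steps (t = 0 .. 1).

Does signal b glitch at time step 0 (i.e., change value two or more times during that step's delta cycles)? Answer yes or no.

yes

[bits: a,clk,b,d,e]
t=0: Δ0=10111 Δ1=11111 Δ2=01111 Δ3=01001 Δ4=01101 | 4Δ
t=1: Δ0=01101 Δ1=00101 | 1Δ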